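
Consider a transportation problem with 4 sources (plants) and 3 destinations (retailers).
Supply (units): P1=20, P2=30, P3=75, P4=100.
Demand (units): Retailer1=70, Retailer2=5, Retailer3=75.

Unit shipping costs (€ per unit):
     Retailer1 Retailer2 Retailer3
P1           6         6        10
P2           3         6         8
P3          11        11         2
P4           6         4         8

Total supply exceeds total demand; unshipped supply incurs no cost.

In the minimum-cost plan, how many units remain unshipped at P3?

Minimum-cost shipments:
  P1–Retailer1: 20 × €6 = €120
  P2–Retailer1: 30 × €3 = €90
  P3–Retailer3: 75 × €2 = €150
  P4–Retailer1: 20 × €6 = €120
  P4–Retailer2: 5 × €4 = €20
Total cost = €500.
P3 ships 75 of its 75, leaving 0.

0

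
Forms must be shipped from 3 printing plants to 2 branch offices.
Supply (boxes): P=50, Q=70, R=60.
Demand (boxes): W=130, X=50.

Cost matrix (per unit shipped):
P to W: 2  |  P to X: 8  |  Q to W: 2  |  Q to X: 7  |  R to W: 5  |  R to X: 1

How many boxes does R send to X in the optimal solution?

50

Solving gives:
  P->W: 50 × 2 = 100
  Q->W: 70 × 2 = 140
  R->W: 10 × 5 = 50
  R->X: 50 × 1 = 50
Total cost = 340.
So R→X carries 50 boxes.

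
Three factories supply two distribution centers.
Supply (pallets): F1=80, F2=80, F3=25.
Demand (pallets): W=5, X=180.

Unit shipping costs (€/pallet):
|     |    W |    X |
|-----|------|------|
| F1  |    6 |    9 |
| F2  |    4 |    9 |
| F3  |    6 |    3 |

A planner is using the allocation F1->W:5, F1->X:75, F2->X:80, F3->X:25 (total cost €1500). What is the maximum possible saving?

10

Current plan cost = 5·6 + 75·9 + 80·9 + 25·3 = €1500.
Optimal plan:
  F1 to X: 80 × €9 = €720
  F2 to W: 5 × €4 = €20
  F2 to X: 75 × €9 = €675
  F3 to X: 25 × €3 = €75
Optimal cost = €1490.
Saving = 1500 − 1490 = €10.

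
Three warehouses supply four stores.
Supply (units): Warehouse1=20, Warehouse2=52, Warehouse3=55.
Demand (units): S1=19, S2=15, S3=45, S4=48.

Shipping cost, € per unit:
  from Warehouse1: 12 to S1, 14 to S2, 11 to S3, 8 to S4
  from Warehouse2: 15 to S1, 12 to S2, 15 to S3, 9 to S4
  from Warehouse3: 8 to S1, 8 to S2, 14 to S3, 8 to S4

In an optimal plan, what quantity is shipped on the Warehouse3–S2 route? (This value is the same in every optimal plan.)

Optimal shipments:
  Warehouse1→S3: 20 × €11 = €220
  Warehouse2→S3: 25 × €15 = €375
  Warehouse2→S4: 27 × €9 = €243
  Warehouse3→S1: 19 × €8 = €152
  Warehouse3→S2: 15 × €8 = €120
  Warehouse3→S4: 21 × €8 = €168
Total cost = €1278.
So Warehouse3→S2 carries 15 units.

15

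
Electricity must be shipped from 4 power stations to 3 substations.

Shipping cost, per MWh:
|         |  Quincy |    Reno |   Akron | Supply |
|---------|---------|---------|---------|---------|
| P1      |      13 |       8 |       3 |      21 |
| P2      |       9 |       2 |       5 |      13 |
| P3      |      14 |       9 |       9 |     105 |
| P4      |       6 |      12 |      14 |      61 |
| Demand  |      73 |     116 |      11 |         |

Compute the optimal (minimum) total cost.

1510

One minimum-cost allocation:
  P1–Reno: 10 × 8 = 80
  P1–Akron: 11 × 3 = 33
  P2–Reno: 13 × 2 = 26
  P3–Quincy: 12 × 14 = 168
  P3–Reno: 93 × 9 = 837
  P4–Quincy: 61 × 6 = 366
Total = 80 + 33 + 26 + 168 + 837 + 366 = 1510.
(Supply check: P1 ships 21; P2 ships 13; P3 ships 105; P4 ships 61.)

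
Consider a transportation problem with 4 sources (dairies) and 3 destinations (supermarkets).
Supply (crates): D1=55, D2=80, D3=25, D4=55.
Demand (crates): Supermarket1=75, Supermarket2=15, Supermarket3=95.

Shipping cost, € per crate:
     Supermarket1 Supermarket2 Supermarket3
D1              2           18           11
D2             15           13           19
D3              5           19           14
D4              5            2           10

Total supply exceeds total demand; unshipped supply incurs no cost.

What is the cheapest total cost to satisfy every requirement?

1660

A cheapest plan:
  D1→Supermarket1: 55 × €2 = €110
  D2→Supermarket3: 50 × €19 = €950
  D3→Supermarket1: 20 × €5 = €100
  D3→Supermarket3: 5 × €14 = €70
  D4→Supermarket2: 15 × €2 = €30
  D4→Supermarket3: 40 × €10 = €400
Total = 110 + 950 + 100 + 70 + 30 + 400 = €1660.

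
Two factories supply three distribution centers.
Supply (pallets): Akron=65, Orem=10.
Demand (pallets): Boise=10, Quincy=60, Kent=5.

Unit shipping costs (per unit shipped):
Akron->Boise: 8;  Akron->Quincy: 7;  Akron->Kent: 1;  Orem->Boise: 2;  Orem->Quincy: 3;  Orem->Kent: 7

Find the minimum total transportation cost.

445

A cheapest plan:
  Akron to Quincy: 60 × 7 = 420
  Akron to Kent: 5 × 1 = 5
  Orem to Boise: 10 × 2 = 20
Total = 420 + 5 + 20 = 445.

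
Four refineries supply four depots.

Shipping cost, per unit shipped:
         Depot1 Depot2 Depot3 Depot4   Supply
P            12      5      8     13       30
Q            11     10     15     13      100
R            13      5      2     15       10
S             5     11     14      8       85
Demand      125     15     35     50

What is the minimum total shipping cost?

1860

Optimal allocation:
  P–Depot2: 5 kL
  P–Depot3: 25 kL
  Q–Depot1: 40 kL
  Q–Depot2: 10 kL
  Q–Depot4: 50 kL
  R–Depot3: 10 kL
  S–Depot1: 85 kL
Total cost = 1860.
(Supply check: P ships 30; Q ships 100; R ships 10; S ships 85.)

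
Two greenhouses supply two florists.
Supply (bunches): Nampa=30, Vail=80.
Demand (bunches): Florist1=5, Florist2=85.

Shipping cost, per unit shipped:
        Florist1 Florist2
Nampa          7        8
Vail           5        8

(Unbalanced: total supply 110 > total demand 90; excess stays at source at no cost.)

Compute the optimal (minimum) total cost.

Optimal allocation:
  Nampa→Florist2: 10 bunches
  Vail→Florist1: 5 bunches
  Vail→Florist2: 75 bunches
Total cost = 705.

705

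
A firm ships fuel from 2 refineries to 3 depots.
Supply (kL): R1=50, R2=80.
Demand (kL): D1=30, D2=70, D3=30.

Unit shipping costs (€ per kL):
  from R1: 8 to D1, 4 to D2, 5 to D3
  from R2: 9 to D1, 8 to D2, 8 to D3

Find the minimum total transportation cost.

A cheapest plan:
  R1–D2: 50 × €4 = €200
  R2–D1: 30 × €9 = €270
  R2–D2: 20 × €8 = €160
  R2–D3: 30 × €8 = €240
Total = 200 + 270 + 160 + 240 = €870.

870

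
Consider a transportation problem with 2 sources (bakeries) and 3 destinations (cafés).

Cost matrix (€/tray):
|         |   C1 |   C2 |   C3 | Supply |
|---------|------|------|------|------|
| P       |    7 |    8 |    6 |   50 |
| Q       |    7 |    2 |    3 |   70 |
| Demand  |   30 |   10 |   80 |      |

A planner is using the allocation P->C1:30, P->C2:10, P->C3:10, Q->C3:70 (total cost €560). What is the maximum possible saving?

30

Current plan cost = 30·7 + 10·8 + 10·6 + 70·3 = €560.
Optimal plan:
  P→C1: 30 × €7 = €210
  P→C3: 20 × €6 = €120
  Q→C2: 10 × €2 = €20
  Q→C3: 60 × €3 = €180
Optimal cost = €530.
Saving = 560 − 530 = €30.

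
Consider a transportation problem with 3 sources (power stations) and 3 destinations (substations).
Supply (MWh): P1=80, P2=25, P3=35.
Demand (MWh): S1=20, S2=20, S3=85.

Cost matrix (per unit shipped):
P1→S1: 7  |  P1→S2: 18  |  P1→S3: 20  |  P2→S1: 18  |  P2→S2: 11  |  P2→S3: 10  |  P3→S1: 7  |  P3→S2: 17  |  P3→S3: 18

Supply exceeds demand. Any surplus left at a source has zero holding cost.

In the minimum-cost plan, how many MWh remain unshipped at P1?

15

An optimal plan:
  P1→S1: 20 × 7 = 140
  P1→S2: 20 × 18 = 360
  P1→S3: 25 × 20 = 500
  P2→S3: 25 × 10 = 250
  P3→S3: 35 × 18 = 630
Total cost = 1880.
P1 ships 65 of its 80, leaving 15.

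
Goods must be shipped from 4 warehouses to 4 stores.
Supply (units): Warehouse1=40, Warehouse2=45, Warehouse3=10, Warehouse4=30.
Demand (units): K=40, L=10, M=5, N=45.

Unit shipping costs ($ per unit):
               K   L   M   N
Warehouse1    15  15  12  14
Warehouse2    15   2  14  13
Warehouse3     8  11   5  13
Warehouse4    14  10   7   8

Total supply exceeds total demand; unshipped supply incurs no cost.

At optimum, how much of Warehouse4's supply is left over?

0

Minimum-cost shipments:
  Warehouse1 to K: 35 × $15 = $525
  Warehouse2 to L: 10 × $2 = $20
  Warehouse2 to N: 15 × $13 = $195
  Warehouse3 to K: 5 × $8 = $40
  Warehouse3 to M: 5 × $5 = $25
  Warehouse4 to N: 30 × $8 = $240
Total cost = $1045.
Warehouse4 ships 30 of its 30, leaving 0.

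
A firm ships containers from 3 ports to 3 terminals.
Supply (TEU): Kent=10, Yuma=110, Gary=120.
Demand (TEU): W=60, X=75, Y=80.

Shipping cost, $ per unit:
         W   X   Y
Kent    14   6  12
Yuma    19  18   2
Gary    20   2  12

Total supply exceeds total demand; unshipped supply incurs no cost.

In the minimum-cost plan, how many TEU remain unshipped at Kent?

0

An optimal plan:
  Kent->W: 10 TEU
  Yuma->W: 30 TEU
  Yuma->Y: 80 TEU
  Gary->W: 20 TEU
  Gary->X: 75 TEU
Total cost = $1420.
Kent ships 10 of its 10, leaving 0.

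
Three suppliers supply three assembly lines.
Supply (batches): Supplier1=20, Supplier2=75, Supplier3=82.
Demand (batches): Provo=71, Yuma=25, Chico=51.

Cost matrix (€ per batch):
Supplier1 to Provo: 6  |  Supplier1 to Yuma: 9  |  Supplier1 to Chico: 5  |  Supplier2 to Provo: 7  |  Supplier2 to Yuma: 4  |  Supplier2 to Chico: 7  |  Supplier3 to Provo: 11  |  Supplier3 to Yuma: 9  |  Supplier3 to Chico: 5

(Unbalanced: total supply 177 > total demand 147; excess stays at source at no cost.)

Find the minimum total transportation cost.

836

An optimal shipping plan:
  Supplier1–Provo: 20 × €6 = €120
  Supplier2–Provo: 50 × €7 = €350
  Supplier2–Yuma: 25 × €4 = €100
  Supplier3–Provo: 1 × €11 = €11
  Supplier3–Chico: 51 × €5 = €255
Total = 120 + 350 + 100 + 11 + 255 = €836.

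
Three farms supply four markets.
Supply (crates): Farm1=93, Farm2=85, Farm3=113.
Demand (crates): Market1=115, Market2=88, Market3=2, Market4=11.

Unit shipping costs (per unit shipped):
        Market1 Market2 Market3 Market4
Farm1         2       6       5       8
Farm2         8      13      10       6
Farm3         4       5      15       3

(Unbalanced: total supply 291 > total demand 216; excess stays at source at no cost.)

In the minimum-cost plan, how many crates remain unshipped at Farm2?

An optimal plan:
  Farm1–Market1: 91 × 2 = 182
  Farm1–Market3: 2 × 5 = 10
  Farm2–Market4: 10 × 6 = 60
  Farm3–Market1: 24 × 4 = 96
  Farm3–Market2: 88 × 5 = 440
  Farm3–Market4: 1 × 3 = 3
Total cost = 791.
Farm2 ships 10 of its 85, leaving 75.

75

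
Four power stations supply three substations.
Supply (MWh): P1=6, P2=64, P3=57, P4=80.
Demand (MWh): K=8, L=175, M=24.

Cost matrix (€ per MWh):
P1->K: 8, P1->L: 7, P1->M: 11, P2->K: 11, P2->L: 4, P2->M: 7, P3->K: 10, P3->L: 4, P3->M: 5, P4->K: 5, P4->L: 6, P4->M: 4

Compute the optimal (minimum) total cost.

A cheapest plan:
  P1→L: 6 MWh
  P2→L: 64 MWh
  P3→L: 57 MWh
  P4→K: 8 MWh
  P4→L: 48 MWh
  P4→M: 24 MWh
Total cost = €950.

950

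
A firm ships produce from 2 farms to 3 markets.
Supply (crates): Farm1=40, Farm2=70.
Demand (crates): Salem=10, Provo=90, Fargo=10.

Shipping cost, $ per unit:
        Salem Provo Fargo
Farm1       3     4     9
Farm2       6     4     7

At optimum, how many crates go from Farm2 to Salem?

Optimal shipments:
  Farm1→Salem: 10 crates
  Farm1→Provo: 30 crates
  Farm2→Provo: 60 crates
  Farm2→Fargo: 10 crates
Total cost = $460.
The route Farm2→Salem is not used.

0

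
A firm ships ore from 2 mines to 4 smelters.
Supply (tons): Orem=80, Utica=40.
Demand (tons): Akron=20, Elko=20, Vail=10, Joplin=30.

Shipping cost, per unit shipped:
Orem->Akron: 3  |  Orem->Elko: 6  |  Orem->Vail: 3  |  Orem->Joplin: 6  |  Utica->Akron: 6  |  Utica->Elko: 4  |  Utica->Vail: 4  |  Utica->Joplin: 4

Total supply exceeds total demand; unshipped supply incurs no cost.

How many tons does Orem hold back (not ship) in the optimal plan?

40

An optimal plan:
  Orem→Akron: 20 × 3 = 60
  Orem→Elko: 10 × 6 = 60
  Orem→Vail: 10 × 3 = 30
  Utica→Elko: 10 × 4 = 40
  Utica→Joplin: 30 × 4 = 120
Total cost = 310.
Orem ships 40 of its 80, leaving 40.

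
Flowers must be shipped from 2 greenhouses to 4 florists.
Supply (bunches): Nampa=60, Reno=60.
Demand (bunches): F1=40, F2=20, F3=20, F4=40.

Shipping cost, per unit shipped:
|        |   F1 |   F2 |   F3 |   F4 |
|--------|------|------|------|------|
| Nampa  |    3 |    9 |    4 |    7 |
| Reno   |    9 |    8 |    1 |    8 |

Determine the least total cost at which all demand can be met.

600

Optimal allocation:
  Nampa–F1: 40 × 3 = 120
  Nampa–F4: 20 × 7 = 140
  Reno–F2: 20 × 8 = 160
  Reno–F3: 20 × 1 = 20
  Reno–F4: 20 × 8 = 160
Total = 120 + 140 + 160 + 20 + 160 = 600.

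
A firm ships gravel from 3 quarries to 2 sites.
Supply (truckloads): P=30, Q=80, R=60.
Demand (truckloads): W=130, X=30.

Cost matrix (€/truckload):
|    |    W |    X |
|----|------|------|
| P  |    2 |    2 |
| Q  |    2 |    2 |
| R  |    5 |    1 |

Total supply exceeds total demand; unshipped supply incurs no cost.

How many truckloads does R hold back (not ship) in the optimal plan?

An optimal plan:
  P–W: 30 truckloads
  Q–W: 80 truckloads
  R–W: 20 truckloads
  R–X: 30 truckloads
Total cost = €350.
R ships 50 of its 60, leaving 10.

10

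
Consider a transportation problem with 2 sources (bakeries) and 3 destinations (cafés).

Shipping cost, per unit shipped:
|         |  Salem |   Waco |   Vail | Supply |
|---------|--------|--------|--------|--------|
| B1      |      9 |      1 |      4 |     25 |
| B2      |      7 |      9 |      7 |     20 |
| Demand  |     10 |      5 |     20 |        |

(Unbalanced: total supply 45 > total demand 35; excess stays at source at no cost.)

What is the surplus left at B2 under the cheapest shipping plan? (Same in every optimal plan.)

10

An optimal plan:
  B1 to Waco: 5 × 1 = 5
  B1 to Vail: 20 × 4 = 80
  B2 to Salem: 10 × 7 = 70
Total cost = 155.
B2 ships 10 of its 20, leaving 10.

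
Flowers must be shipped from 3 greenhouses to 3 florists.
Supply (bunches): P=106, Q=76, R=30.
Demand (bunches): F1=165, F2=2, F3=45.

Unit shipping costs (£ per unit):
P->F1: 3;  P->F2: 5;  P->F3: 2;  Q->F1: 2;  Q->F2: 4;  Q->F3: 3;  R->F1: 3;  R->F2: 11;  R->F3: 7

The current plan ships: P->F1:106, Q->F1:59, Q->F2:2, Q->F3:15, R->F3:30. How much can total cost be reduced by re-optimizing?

180

Current plan cost = 106·3 + 59·2 + 2·4 + 15·3 + 30·7 = £699.
Optimal plan:
  P->F1: 59 bunches
  P->F2: 2 bunches
  P->F3: 45 bunches
  Q->F1: 76 bunches
  R->F1: 30 bunches
Optimal cost = £519.
Saving = 699 − 519 = £180.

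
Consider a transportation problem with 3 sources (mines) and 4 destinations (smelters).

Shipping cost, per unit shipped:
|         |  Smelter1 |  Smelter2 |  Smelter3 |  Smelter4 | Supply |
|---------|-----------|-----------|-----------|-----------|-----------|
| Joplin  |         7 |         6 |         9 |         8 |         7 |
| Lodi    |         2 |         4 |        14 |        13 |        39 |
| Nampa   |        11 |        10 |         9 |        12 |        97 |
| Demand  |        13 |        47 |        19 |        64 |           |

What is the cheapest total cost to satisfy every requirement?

One minimum-cost allocation:
  Joplin to Smelter2: 7 tons
  Lodi to Smelter1: 13 tons
  Lodi to Smelter2: 26 tons
  Nampa to Smelter2: 14 tons
  Nampa to Smelter3: 19 tons
  Nampa to Smelter4: 64 tons
Total cost = 1251.
(Supply check: Joplin ships 7; Lodi ships 39; Nampa ships 97.)

1251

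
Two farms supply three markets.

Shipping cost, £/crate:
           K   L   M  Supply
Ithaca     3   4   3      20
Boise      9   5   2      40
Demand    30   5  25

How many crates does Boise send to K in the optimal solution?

10

The minimum-cost plan:
  Ithaca→K: 20 × £3 = £60
  Boise→K: 10 × £9 = £90
  Boise→L: 5 × £5 = £25
  Boise→M: 25 × £2 = £50
Total cost = £225.
So Boise→K carries 10 crates.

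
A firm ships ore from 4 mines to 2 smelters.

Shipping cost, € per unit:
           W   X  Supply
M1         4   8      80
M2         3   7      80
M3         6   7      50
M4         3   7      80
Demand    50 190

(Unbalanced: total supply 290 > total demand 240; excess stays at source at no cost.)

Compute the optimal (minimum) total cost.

1510

A cheapest plan:
  M1 to X: 30 tons
  M2 to X: 80 tons
  M3 to X: 50 tons
  M4 to W: 50 tons
  M4 to X: 30 tons
Total cost = €1510.
(Supply check: M1 ships 30; M2 ships 80; M3 ships 50; M4 ships 80.)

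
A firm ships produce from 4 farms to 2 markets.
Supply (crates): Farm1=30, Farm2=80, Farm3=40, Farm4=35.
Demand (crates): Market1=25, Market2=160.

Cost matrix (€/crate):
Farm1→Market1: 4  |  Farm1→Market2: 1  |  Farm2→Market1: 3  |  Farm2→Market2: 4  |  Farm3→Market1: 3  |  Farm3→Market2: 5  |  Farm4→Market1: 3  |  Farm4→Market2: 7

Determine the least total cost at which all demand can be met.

695

A cheapest plan:
  Farm1->Market2: 30 × €1 = €30
  Farm2->Market2: 80 × €4 = €320
  Farm3->Market2: 40 × €5 = €200
  Farm4->Market1: 25 × €3 = €75
  Farm4->Market2: 10 × €7 = €70
Total = 30 + 320 + 200 + 75 + 70 = €695.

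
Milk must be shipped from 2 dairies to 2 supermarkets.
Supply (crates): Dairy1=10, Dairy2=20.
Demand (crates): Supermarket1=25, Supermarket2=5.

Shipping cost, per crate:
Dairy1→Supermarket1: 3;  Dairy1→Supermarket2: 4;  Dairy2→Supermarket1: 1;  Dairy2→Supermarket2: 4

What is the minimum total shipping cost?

55

Optimal allocation:
  Dairy1–Supermarket1: 5 crates
  Dairy1–Supermarket2: 5 crates
  Dairy2–Supermarket1: 20 crates
Total cost = 55.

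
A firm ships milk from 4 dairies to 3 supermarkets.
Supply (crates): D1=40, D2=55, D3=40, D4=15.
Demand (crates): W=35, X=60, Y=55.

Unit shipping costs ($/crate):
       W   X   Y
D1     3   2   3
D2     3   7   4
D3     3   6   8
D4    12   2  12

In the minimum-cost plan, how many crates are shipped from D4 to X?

The minimum-cost plan:
  D1–X: 40 crates
  D2–Y: 55 crates
  D3–W: 35 crates
  D3–X: 5 crates
  D4–X: 15 crates
Total cost = $465.
So D4→X carries 15 crates.

15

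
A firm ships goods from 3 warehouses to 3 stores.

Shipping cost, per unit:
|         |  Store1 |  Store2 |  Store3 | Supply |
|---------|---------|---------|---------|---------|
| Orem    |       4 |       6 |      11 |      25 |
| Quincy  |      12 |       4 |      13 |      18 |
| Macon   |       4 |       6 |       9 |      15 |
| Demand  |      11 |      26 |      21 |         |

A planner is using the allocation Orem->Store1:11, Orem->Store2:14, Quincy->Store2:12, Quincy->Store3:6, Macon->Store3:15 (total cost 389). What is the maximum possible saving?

24

Current plan cost = 11·4 + 14·6 + 12·4 + 6·13 + 15·9 = 389.
Optimal plan:
  Orem–Store1: 11 × 4 = 44
  Orem–Store2: 8 × 6 = 48
  Orem–Store3: 6 × 11 = 66
  Quincy–Store2: 18 × 4 = 72
  Macon–Store3: 15 × 9 = 135
Optimal cost = 365.
Saving = 389 − 365 = 24.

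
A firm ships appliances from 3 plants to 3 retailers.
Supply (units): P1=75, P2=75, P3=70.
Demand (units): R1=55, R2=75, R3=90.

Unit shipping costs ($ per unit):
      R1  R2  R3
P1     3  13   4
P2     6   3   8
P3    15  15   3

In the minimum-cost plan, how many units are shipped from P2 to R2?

Optimal shipments:
  P1->R1: 55 × $3 = $165
  P1->R3: 20 × $4 = $80
  P2->R2: 75 × $3 = $225
  P3->R3: 70 × $3 = $210
Total cost = $680.
So P2→R2 carries 75 units.

75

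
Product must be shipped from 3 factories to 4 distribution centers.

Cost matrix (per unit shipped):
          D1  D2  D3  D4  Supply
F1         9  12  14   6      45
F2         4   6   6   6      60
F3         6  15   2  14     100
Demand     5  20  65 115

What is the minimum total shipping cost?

1210

An optimal shipping plan:
  F1 to D4: 45 × 6 = 270
  F2 to D2: 20 × 6 = 120
  F2 to D4: 40 × 6 = 240
  F3 to D1: 5 × 6 = 30
  F3 to D3: 65 × 2 = 130
  F3 to D4: 30 × 14 = 420
Total = 270 + 120 + 240 + 30 + 130 + 420 = 1210.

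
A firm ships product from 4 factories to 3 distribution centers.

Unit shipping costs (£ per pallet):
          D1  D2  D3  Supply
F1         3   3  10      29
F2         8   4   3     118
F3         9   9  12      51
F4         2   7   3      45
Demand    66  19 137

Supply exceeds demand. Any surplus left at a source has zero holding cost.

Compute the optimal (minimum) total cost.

820

Optimal allocation:
  F1->D1: 10 × £3 = £30
  F1->D2: 19 × £3 = £57
  F2->D3: 118 × £3 = £354
  F3->D1: 30 × £9 = £270
  F4->D1: 26 × £2 = £52
  F4->D3: 19 × £3 = £57
Total = 30 + 57 + 354 + 270 + 52 + 57 = £820.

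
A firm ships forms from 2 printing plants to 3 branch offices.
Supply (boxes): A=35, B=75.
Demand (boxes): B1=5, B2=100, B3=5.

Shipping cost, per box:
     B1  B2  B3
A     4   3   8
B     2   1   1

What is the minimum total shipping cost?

Optimal allocation:
  A to B1: 5 × 4 = 20
  A to B2: 30 × 3 = 90
  B to B2: 70 × 1 = 70
  B to B3: 5 × 1 = 5
Total = 20 + 90 + 70 + 5 = 185.
(Supply check: A ships 35; B ships 75.)

185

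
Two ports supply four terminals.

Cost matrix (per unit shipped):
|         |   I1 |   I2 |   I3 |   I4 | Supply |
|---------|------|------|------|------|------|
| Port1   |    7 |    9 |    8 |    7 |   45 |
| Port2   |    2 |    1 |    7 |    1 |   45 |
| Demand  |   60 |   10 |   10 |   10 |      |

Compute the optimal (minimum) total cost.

395

Optimal allocation:
  Port1->I1: 35 × 7 = 245
  Port1->I3: 10 × 8 = 80
  Port2->I1: 25 × 2 = 50
  Port2->I2: 10 × 1 = 10
  Port2->I4: 10 × 1 = 10
Total = 245 + 80 + 50 + 10 + 10 = 395.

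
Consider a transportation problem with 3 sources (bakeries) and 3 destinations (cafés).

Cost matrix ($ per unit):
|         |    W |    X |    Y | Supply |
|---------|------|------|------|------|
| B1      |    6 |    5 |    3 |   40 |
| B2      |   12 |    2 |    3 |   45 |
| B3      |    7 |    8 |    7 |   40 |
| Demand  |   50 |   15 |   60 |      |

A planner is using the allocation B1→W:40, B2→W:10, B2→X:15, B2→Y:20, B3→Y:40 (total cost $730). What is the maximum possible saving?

Current plan cost = 40·6 + 10·12 + 15·2 + 20·3 + 40·7 = $730.
Optimal plan:
  B1–W: 10 × $6 = $60
  B1–Y: 30 × $3 = $90
  B2–X: 15 × $2 = $30
  B2–Y: 30 × $3 = $90
  B3–W: 40 × $7 = $280
Optimal cost = $550.
Saving = 730 − 550 = $180.

180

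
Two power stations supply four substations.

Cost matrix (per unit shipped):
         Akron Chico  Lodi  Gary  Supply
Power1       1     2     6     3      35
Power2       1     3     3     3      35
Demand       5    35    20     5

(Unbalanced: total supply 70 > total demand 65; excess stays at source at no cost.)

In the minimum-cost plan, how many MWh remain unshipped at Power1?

Minimum-cost shipments:
  Power1–Chico: 35 × 2 = 70
  Power2–Akron: 5 × 1 = 5
  Power2–Lodi: 20 × 3 = 60
  Power2–Gary: 5 × 3 = 15
Total cost = 150.
Power1 ships 35 of its 35, leaving 0.

0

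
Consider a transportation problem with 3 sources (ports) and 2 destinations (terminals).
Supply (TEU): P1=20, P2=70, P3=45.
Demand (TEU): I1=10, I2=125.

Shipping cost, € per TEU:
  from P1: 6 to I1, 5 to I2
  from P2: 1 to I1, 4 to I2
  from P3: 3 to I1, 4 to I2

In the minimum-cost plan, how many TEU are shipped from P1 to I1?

The minimum-cost plan:
  P1→I2: 20 TEU
  P2→I1: 10 TEU
  P2→I2: 60 TEU
  P3→I2: 45 TEU
Total cost = €530.
The route P1→I1 is not used.

0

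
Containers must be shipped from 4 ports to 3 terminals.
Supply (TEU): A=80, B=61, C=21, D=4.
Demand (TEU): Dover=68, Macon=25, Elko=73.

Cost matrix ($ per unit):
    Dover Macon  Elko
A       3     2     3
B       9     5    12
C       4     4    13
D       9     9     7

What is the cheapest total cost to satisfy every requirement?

A cheapest plan:
  A→Dover: 11 × $3 = $33
  A→Elko: 69 × $3 = $207
  B→Dover: 36 × $9 = $324
  B→Macon: 25 × $5 = $125
  C→Dover: 21 × $4 = $84
  D→Elko: 4 × $7 = $28
Total = 33 + 207 + 324 + 125 + 84 + 28 = $801.
(Supply check: A ships 80; B ships 61; C ships 21; D ships 4.)

801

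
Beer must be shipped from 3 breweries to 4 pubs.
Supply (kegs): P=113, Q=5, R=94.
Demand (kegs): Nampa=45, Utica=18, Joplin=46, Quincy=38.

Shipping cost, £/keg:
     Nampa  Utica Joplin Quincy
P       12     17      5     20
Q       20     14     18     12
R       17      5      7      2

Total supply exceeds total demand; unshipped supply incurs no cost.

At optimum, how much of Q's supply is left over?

An optimal plan:
  P to Nampa: 45 × £12 = £540
  P to Joplin: 46 × £5 = £230
  R to Utica: 18 × £5 = £90
  R to Quincy: 38 × £2 = £76
Total cost = £936.
Q ships 0 of its 5, leaving 5.

5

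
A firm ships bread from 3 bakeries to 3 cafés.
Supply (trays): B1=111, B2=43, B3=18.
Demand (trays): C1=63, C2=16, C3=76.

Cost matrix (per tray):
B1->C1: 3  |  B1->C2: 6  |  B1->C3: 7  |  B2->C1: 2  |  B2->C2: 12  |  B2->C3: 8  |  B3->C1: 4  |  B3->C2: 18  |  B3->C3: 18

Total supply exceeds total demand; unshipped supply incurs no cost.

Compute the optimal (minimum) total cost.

775

An optimal shipping plan:
  B1–C1: 19 × 3 = 57
  B1–C2: 16 × 6 = 96
  B1–C3: 76 × 7 = 532
  B2–C1: 43 × 2 = 86
  B3–C1: 1 × 4 = 4
Total = 57 + 96 + 532 + 86 + 4 = 775.
(Supply check: B1 ships 111; B2 ships 43; B3 ships 1.)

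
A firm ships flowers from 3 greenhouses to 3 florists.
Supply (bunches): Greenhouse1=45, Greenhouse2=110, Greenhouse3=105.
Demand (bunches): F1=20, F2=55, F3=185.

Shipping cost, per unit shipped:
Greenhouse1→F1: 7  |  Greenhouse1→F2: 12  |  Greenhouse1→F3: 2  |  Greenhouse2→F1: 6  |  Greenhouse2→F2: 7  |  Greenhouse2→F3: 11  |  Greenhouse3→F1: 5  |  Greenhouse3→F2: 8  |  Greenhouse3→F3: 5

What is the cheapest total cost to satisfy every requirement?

Optimal allocation:
  Greenhouse1 to F3: 45 bunches
  Greenhouse2 to F1: 20 bunches
  Greenhouse2 to F2: 55 bunches
  Greenhouse2 to F3: 35 bunches
  Greenhouse3 to F3: 105 bunches
Total cost = 1505.
(Supply check: Greenhouse1 ships 45; Greenhouse2 ships 110; Greenhouse3 ships 105.)

1505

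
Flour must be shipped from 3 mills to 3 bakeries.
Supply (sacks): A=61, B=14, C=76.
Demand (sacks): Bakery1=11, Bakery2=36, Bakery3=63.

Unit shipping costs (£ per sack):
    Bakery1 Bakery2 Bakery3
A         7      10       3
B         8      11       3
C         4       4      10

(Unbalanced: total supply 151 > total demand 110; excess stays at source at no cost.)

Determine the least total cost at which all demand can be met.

A cheapest plan:
  A->Bakery3: 49 × £3 = £147
  B->Bakery3: 14 × £3 = £42
  C->Bakery1: 11 × £4 = £44
  C->Bakery2: 36 × £4 = £144
Total = 147 + 42 + 44 + 144 = £377.
(Supply check: A ships 49; B ships 14; C ships 47.)

377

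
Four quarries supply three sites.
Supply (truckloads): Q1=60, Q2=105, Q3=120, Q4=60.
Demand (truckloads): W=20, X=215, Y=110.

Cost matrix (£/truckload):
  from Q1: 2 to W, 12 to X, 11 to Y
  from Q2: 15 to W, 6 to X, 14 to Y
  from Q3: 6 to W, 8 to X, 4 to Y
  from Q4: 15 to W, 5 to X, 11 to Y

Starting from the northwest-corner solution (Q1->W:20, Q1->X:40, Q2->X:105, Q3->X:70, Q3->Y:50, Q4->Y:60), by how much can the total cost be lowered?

600

Current plan cost = 20·2 + 40·12 + 105·6 + 70·8 + 50·4 + 60·11 = £2570.
Optimal plan:
  Q1→W: 20 × £2 = £40
  Q1→X: 40 × £12 = £480
  Q2→X: 105 × £6 = £630
  Q3→X: 10 × £8 = £80
  Q3→Y: 110 × £4 = £440
  Q4→X: 60 × £5 = £300
Optimal cost = £1970.
Saving = 2570 − 1970 = £600.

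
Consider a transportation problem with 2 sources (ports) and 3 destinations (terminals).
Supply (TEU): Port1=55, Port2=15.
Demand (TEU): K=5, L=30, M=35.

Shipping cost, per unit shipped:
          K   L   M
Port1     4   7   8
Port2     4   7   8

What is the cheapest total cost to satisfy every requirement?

An optimal shipping plan:
  Port1->K: 5 × 4 = 20
  Port1->L: 30 × 7 = 210
  Port1->M: 20 × 8 = 160
  Port2->M: 15 × 8 = 120
Total = 20 + 210 + 160 + 120 = 510.

510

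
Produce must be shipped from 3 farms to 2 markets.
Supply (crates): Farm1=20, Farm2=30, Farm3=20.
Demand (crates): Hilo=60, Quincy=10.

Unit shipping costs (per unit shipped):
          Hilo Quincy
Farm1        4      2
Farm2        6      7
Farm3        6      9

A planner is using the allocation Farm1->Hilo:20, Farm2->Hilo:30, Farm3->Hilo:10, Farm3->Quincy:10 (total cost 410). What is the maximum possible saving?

Current plan cost = 20·4 + 30·6 + 10·6 + 10·9 = 410.
Optimal plan:
  Farm1–Hilo: 10 × 4 = 40
  Farm1–Quincy: 10 × 2 = 20
  Farm2–Hilo: 30 × 6 = 180
  Farm3–Hilo: 20 × 6 = 120
Optimal cost = 360.
Saving = 410 − 360 = 50.

50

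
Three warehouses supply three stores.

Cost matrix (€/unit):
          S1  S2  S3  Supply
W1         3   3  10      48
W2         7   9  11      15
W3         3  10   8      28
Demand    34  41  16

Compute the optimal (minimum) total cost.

398

Optimal allocation:
  W1–S1: 7 × €3 = €21
  W1–S2: 41 × €3 = €123
  W2–S3: 15 × €11 = €165
  W3–S1: 27 × €3 = €81
  W3–S3: 1 × €8 = €8
Total = 21 + 123 + 165 + 81 + 8 = €398.
(Supply check: W1 ships 48; W2 ships 15; W3 ships 28.)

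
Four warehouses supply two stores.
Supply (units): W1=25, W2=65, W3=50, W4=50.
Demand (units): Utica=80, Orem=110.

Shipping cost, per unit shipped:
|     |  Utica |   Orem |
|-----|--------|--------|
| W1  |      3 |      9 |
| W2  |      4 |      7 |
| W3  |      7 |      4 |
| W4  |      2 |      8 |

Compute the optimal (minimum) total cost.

One minimum-cost allocation:
  W1→Utica: 25 × 3 = 75
  W2→Utica: 5 × 4 = 20
  W2→Orem: 60 × 7 = 420
  W3→Orem: 50 × 4 = 200
  W4→Utica: 50 × 2 = 100
Total = 75 + 20 + 420 + 200 + 100 = 815.
(Supply check: W1 ships 25; W2 ships 65; W3 ships 50; W4 ships 50.)

815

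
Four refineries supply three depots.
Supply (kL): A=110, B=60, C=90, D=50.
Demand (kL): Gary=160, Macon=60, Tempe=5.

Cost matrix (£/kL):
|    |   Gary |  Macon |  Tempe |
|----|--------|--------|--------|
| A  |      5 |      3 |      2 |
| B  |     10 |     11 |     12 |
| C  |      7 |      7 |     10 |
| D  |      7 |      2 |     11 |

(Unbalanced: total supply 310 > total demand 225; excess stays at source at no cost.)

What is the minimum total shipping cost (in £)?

Optimal allocation:
  A->Gary: 95 × £5 = £475
  A->Macon: 10 × £3 = £30
  A->Tempe: 5 × £2 = £10
  C->Gary: 65 × £7 = £455
  D->Macon: 50 × £2 = £100
Total = 475 + 30 + 10 + 455 + 100 = £1070.
(Supply check: A ships 110; B ships 0; C ships 65; D ships 50.)

1070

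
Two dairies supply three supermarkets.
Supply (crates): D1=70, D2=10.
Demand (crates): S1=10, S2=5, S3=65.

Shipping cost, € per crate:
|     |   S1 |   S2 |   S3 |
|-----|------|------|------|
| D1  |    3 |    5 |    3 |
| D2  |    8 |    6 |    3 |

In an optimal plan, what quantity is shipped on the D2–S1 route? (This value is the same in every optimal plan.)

Optimal shipments:
  D1→S1: 10 crates
  D1→S2: 5 crates
  D1→S3: 55 crates
  D2→S3: 10 crates
Total cost = €250.
The route D2→S1 is not used.

0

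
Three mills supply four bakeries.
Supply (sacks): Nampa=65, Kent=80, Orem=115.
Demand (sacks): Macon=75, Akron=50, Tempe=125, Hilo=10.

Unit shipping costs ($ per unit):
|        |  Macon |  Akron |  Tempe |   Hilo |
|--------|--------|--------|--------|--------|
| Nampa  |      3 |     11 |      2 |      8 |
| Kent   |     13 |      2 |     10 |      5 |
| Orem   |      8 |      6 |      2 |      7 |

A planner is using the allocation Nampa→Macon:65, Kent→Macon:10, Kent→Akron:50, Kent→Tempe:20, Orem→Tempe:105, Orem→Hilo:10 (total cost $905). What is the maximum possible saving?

Current plan cost = 65·3 + 10·13 + 50·2 + 20·10 + 105·2 + 10·7 = $905.
Optimal plan:
  Nampa to Macon: 65 × $3 = $195
  Kent to Macon: 10 × $13 = $130
  Kent to Akron: 50 × $2 = $100
  Kent to Tempe: 10 × $10 = $100
  Kent to Hilo: 10 × $5 = $50
  Orem to Tempe: 115 × $2 = $230
Optimal cost = $805.
Saving = 905 − 805 = $100.

100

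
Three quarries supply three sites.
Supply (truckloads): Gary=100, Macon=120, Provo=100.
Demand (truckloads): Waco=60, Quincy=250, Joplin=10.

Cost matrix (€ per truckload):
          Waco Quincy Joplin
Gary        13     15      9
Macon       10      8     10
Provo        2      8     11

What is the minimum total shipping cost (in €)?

Optimal allocation:
  Gary→Quincy: 90 × €15 = €1350
  Gary→Joplin: 10 × €9 = €90
  Macon→Quincy: 120 × €8 = €960
  Provo→Waco: 60 × €2 = €120
  Provo→Quincy: 40 × €8 = €320
Total = 1350 + 90 + 960 + 120 + 320 = €2840.
(Supply check: Gary ships 100; Macon ships 120; Provo ships 100.)

2840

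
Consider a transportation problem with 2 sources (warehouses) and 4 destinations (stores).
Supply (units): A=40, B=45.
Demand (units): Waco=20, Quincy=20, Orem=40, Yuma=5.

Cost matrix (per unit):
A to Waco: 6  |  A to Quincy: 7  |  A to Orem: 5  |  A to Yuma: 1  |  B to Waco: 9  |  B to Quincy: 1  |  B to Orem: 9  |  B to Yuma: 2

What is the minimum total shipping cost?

410

One minimum-cost allocation:
  A–Orem: 40 × 5 = 200
  B–Waco: 20 × 9 = 180
  B–Quincy: 20 × 1 = 20
  B–Yuma: 5 × 2 = 10
Total = 200 + 180 + 20 + 10 = 410.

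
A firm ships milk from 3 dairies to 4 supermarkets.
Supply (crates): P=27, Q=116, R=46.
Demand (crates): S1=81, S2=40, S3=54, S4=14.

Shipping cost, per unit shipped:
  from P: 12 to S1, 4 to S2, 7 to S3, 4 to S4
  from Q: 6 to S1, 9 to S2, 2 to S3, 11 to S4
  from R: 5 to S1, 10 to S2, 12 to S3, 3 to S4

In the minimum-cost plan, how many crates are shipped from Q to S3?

Optimal shipments:
  P→S2: 27 × 4 = 108
  Q→S1: 49 × 6 = 294
  Q→S2: 13 × 9 = 117
  Q→S3: 54 × 2 = 108
  R→S1: 32 × 5 = 160
  R→S4: 14 × 3 = 42
Total cost = 829.
So Q→S3 carries 54 crates.

54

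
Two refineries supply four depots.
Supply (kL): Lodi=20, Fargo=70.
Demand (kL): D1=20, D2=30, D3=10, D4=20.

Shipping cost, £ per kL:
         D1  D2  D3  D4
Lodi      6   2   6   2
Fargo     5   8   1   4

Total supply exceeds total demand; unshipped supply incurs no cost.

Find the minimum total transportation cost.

310

An optimal shipping plan:
  Lodi->D2: 20 kL
  Fargo->D1: 20 kL
  Fargo->D2: 10 kL
  Fargo->D3: 10 kL
  Fargo->D4: 20 kL
Total cost = £310.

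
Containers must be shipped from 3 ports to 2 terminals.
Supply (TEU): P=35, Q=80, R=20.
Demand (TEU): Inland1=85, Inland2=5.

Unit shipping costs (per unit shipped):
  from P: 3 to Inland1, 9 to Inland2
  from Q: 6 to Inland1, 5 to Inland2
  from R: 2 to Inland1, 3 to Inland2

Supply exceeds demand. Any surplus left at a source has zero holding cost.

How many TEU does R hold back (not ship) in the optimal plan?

Minimum-cost shipments:
  P->Inland1: 35 × 3 = 105
  Q->Inland1: 30 × 6 = 180
  Q->Inland2: 5 × 5 = 25
  R->Inland1: 20 × 2 = 40
Total cost = 350.
R ships 20 of its 20, leaving 0.

0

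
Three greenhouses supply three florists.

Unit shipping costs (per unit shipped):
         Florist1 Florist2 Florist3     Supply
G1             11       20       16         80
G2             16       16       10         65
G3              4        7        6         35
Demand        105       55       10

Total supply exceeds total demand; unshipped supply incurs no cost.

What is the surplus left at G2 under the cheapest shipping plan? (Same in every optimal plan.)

An optimal plan:
  G1 to Florist1: 80 × 11 = 880
  G2 to Florist2: 45 × 16 = 720
  G2 to Florist3: 10 × 10 = 100
  G3 to Florist1: 25 × 4 = 100
  G3 to Florist2: 10 × 7 = 70
Total cost = 1870.
G2 ships 55 of its 65, leaving 10.

10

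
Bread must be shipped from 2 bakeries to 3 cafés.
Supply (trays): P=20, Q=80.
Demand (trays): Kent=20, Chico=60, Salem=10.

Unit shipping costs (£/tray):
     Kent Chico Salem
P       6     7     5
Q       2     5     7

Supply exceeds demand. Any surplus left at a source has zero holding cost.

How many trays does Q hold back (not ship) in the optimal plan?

Minimum-cost shipments:
  P to Salem: 10 trays
  Q to Kent: 20 trays
  Q to Chico: 60 trays
Total cost = £390.
Q ships 80 of its 80, leaving 0.

0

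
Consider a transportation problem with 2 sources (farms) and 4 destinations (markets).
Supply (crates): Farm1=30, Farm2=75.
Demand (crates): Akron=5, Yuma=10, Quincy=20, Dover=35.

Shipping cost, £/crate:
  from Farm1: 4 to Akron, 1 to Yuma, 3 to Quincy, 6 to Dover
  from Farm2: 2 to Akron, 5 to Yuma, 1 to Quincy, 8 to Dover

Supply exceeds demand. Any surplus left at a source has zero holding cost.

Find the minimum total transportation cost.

An optimal shipping plan:
  Farm1->Yuma: 10 × £1 = £10
  Farm1->Dover: 20 × £6 = £120
  Farm2->Akron: 5 × £2 = £10
  Farm2->Quincy: 20 × £1 = £20
  Farm2->Dover: 15 × £8 = £120
Total = 10 + 120 + 10 + 20 + 120 = £280.
(Supply check: Farm1 ships 30; Farm2 ships 40.)

280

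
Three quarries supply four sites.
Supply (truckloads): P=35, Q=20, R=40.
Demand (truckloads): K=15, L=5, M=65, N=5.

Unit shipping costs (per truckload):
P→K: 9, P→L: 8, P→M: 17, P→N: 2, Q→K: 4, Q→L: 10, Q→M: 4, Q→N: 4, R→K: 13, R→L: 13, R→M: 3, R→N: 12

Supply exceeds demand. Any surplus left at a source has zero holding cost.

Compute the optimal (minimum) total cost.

An optimal shipping plan:
  P to K: 15 × 9 = 135
  P to L: 5 × 8 = 40
  P to M: 5 × 17 = 85
  P to N: 5 × 2 = 10
  Q to M: 20 × 4 = 80
  R to M: 40 × 3 = 120
Total = 135 + 40 + 85 + 10 + 80 + 120 = 470.

470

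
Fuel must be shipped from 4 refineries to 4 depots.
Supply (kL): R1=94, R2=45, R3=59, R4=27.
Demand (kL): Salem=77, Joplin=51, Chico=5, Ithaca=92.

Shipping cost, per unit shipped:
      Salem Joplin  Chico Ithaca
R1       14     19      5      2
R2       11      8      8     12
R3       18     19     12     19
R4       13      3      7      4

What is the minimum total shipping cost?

An optimal shipping plan:
  R1 to Chico: 2 × 5 = 10
  R1 to Ithaca: 92 × 2 = 184
  R2 to Salem: 21 × 11 = 231
  R2 to Joplin: 24 × 8 = 192
  R3 to Salem: 56 × 18 = 1008
  R3 to Chico: 3 × 12 = 36
  R4 to Joplin: 27 × 3 = 81
Total = 10 + 184 + 231 + 192 + 1008 + 36 + 81 = 1742.

1742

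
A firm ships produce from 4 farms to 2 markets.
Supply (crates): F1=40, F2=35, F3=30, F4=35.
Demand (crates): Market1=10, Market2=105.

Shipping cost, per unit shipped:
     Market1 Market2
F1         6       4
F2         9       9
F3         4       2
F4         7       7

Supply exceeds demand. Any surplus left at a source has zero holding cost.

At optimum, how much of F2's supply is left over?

Minimum-cost shipments:
  F1→Market2: 40 × 4 = 160
  F2→Market1: 10 × 9 = 90
  F3→Market2: 30 × 2 = 60
  F4→Market2: 35 × 7 = 245
Total cost = 555.
F2 ships 10 of its 35, leaving 25.

25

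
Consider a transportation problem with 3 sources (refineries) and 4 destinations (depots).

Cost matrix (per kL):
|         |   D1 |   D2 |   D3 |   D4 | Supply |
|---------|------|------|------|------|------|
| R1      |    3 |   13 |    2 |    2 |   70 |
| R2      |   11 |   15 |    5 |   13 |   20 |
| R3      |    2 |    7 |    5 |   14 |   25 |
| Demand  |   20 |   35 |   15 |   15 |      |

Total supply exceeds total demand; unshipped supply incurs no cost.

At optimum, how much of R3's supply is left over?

0

Minimum-cost shipments:
  R1→D1: 20 × 3 = 60
  R1→D2: 10 × 13 = 130
  R1→D3: 15 × 2 = 30
  R1→D4: 15 × 2 = 30
  R3→D2: 25 × 7 = 175
Total cost = 425.
R3 ships 25 of its 25, leaving 0.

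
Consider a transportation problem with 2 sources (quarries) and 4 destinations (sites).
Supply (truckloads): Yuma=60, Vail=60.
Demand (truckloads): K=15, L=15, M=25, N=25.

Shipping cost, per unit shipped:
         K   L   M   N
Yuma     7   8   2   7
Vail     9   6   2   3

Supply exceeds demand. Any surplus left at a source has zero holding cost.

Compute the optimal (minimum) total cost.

An optimal shipping plan:
  Yuma to K: 15 × 7 = 105
  Yuma to M: 25 × 2 = 50
  Vail to L: 15 × 6 = 90
  Vail to N: 25 × 3 = 75
Total = 105 + 50 + 90 + 75 = 320.

320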